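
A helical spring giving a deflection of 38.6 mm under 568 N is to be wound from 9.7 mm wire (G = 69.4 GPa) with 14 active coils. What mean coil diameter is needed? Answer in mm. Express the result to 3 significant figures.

Required rate k = F/δ = 568/38.6 = 14.715 N/mm
D = (Gd⁴/(8N_a·k))^(1/3) = (69.4×10³·9.7⁴/(8·14·14.715))^(1/3)
  = (372793)^(1/3) = 71.9707 mm

72.0 mm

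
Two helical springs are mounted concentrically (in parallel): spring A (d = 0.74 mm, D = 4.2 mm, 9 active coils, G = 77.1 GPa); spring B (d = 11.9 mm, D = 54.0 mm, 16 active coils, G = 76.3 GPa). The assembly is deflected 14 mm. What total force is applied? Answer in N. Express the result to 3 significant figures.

1120 N

k_A = Gd⁴/(8D³N_a) = (77.1×10³)(0.74⁴)/(8·4.2³·9) = 4.3341 N/mm
k_B = Gd⁴/(8D³N_a) = (76.3×10³)(11.9⁴)/(8·54.0³·16) = 75.914 N/mm
Parallel: k_eq = 4.3341 + 75.914 = 80.248 N/mm
F = k_eq·δ = 80.248·14 = 1123.5 N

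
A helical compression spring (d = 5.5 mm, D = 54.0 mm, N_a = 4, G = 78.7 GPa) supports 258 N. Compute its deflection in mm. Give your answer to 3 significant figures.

k = Gd⁴/(8D³N_a) = (78.7×10³)(5.5⁴)/(8·54.0³·4) = 14.292 N/mm
δ = F/k = 258 / 14.292 = 18.052 mm

18.1 mm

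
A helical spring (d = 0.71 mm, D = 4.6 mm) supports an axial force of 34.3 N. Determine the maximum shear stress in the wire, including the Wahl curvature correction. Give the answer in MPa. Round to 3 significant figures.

1380 MPa

Spring index C = D/d = 4.6/0.71 = 6.4789
K_W = (4C−1)/(4C−4) + 0.615/C = 24.915/21.915 + 0.0949 = 1.2318
τ₀ = 8FD/(πd³) = 8·34.3·4.6/(π·0.71³) = 1262.24/1.1244 = 1122.6 MPa
τ_max = K·τ₀ = 1.2318 × 1122.6 = 1382.8 MPa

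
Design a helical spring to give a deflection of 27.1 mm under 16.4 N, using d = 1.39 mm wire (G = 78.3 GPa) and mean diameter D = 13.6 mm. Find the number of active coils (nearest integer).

24

Required rate k = F/δ = 16.4/27.1 = 0.60517 N/mm
N_a = Gd⁴/(8D³k) = (78.3×10³ × 1.39⁴)/(8 × 13.6³ × 0.60517)
    = 292295 / 12178.1 = 24 → 24 coils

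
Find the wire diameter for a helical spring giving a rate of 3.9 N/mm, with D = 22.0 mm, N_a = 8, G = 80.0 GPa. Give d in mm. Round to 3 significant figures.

d = (8D³N_a·k / G)^(1/4) = (8·22.0³·8·3.9 / (80.0×10³))^0.25
  = (33.222)^0.25 = 2.4008 mm

2.40 mm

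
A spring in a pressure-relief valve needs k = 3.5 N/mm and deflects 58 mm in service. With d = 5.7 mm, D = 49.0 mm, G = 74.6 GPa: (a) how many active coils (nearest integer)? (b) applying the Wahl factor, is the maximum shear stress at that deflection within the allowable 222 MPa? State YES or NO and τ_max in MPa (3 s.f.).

(a) 24 coils; (b) YES, τ_max = 159 MPa

N_a = Gd⁴/(8D³k) = (74.6×10³)(5.7⁴)/(8·49.0³·3.5) = 23.91 → N_a = 24
Actual rate k = Gd⁴/(8D³·24) = 3.4862 N/mm
Working load F = kδ = 3.4862·58 = 202.2 N
C = 49.0/5.7 = 8.5965; K_W = (4C−1)/(4C−4)+0.615/C = 1.1703
τ_max = K_W·8FD/(πd³) = 1.1703·136.23 = 159.43 MPa
τ_max ≤ 222 MPa → acceptable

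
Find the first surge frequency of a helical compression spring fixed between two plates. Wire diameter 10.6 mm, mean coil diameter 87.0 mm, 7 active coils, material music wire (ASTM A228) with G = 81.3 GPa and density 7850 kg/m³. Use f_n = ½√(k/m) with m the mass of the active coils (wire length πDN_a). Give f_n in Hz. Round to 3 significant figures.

72.5 Hz

k = Gd⁴/(8D³N_a) = (81.3×10³)(10.6⁴)/(8·87.0³·7) = 27.834 N/mm = 27834 N/m
Wire length L = πDN_a = π·87.0·7 = 1913.2 mm
m = ρ·(πd²/4)·L = 7850 × 88.247×10⁻⁶ m² × 1.9132 m = 1.3254 kg
f_n = ½√(k/m) = 0.5·√(27834/1.3254) = 0.5·√(21001) = 72.458 Hz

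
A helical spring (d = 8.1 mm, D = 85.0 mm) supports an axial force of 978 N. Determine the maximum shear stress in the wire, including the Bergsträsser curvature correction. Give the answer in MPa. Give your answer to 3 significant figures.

449 MPa

Spring index C = D/d = 85.0/8.1 = 10.4938
K_B = (4C+2)/(4C−3) = 43.975/38.975 = 1.1283
τ₀ = 8FD/(πd³) = 8·978·85.0/(π·8.1³) = 665040/1669.6 = 398.33 MPa
τ_max = K·τ₀ = 1.1283 × 398.33 = 449.43 MPa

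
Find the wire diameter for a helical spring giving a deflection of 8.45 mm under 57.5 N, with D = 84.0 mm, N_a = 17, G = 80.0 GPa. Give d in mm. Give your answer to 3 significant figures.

9.10 mm

Required rate k = F/δ = 57.5/8.45 = 6.8047 N/mm
d = (8D³N_a·k / G)^(1/4) = (8·84.0³·17·6.8047 / (80.0×10³))^0.25
  = (6856.4)^0.25 = 9.0996 mm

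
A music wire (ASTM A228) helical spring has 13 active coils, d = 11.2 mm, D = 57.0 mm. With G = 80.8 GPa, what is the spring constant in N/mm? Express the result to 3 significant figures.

66.0 N/mm

k = Gd⁴/(8D³N_a) = (80.8×10³ × 11.2⁴) / (8 × 57.0³ × 13)
  = 1.2714e+09 / 1.92601e+07 = 66.012 N/mm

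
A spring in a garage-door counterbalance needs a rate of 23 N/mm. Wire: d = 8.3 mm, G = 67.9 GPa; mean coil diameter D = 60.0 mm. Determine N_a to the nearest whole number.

8

N_a = Gd⁴/(8D³k) = (67.9×10³ × 8.3⁴)/(8 × 60.0³ × 23)
    = 3.22242e+08 / 3.9744e+07 = 8.108 → 8 coils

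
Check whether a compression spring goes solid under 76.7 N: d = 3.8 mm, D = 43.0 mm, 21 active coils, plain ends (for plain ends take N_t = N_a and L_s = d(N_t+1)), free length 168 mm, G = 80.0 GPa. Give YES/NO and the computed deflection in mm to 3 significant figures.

k = Gd⁴/(8D³N_a) = (80.0×10³)(3.8⁴)/(8·43.0³·21) = 1.2488 N/mm
N_t = 21; L_s = 3.8·22 = 83.6 mm; δ_solid = L₀ − L_s = 168 − 83.6 = 84.4 mm
δ = F/k = 76.7/1.2488 = 61.417 mm
δ < δ_solid → spring does not go solid

NO, δ = 61.4 mm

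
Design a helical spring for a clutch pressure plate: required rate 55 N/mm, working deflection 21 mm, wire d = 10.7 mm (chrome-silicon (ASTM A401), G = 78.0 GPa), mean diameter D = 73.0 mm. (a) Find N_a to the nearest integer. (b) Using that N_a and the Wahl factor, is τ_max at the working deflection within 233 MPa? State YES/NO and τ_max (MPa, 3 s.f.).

(a) 6 coils; (b) YES, τ_max = 213 MPa

N_a = Gd⁴/(8D³k) = (78.0×10³)(10.7⁴)/(8·73.0³·55) = 5.973 → N_a = 6
Actual rate k = Gd⁴/(8D³·6) = 54.755 N/mm
Working load F = kδ = 54.755·21 = 1149.8 N
C = 73.0/10.7 = 6.8224; K_W = (4C−1)/(4C−4)+0.615/C = 1.2190
τ_max = K_W·8FD/(πd³) = 1.2190·174.48 = 212.69 MPa
τ_max ≤ 233 MPa → acceptable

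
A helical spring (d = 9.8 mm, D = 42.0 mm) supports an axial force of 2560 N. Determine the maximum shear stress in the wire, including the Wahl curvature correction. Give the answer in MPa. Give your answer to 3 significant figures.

Spring index C = D/d = 42.0/9.8 = 4.2857
K_W = (4C−1)/(4C−4) + 0.615/C = 16.143/13.143 + 0.1435 = 1.3718
τ₀ = 8FD/(πd³) = 8·2560·42.0/(π·9.8³) = 860160/2956.8 = 290.9 MPa
τ_max = K·τ₀ = 1.3718 × 290.9 = 399.05 MPa

399 MPa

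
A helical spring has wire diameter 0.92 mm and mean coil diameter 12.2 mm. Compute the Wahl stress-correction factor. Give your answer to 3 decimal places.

C = D/d = 12.2/0.92 = 13.2609
K_W = (4C−1)/(4C−4) + 0.615/C = 52.043/49.043 + 0.0464 = 1.1075

1.108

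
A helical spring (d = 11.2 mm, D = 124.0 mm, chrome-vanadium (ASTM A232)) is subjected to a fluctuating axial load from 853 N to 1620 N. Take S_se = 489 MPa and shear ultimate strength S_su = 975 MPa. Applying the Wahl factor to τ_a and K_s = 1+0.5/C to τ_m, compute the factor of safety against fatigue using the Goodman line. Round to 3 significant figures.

C = D/d = 124.0/11.2 = 11.0714; K_W = (4C−1)/(4C−4)+0.615/C = 1.1300; K_s = 1+0.5/C = 1.0452
F_a = (F_max−F_min)/2 = 383.5 N; F_m = (F_max+F_min)/2 = 1236.5 N
τ_a = K_W·8F_aD/(πd³) = 1.1300 × 86.193 = 97.4 MPa
τ_m = K_s·8F_mD/(πd³) = 1.0452 × 277.91 = 290.46 MPa
Goodman: 1/n_f = τ_a/S_se + τ_m/S_su = 97.4/489 + 290.46/975 = 0.19918 + 0.29791 = 0.49709
n_f = 1/0.49709 = 2.012

2.01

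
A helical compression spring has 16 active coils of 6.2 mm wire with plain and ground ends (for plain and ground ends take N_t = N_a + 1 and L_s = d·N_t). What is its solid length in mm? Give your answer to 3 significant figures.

plain and ground ends: N_t = N_a + 1 = 16 + 1 = 17
L_s = d·N_t = 6.2 × 17 = 105.4 mm

105 mm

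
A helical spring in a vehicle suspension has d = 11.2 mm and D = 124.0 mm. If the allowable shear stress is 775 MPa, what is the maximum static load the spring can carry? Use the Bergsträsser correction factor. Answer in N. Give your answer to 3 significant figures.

3080 N

C = D/d = 124.0/11.2 = 11.0714
K_B = (4C+2)/(4C−3) = 46.286/41.286 = 1.1211
τ_max = K·8FD/(πd³) → F_max = τ_allow·πd³/(8DK)
F_max = 775·π·11.2³/(8·124.0·1.1211) = 3.4206e+06/1112.1 = 3075.7 N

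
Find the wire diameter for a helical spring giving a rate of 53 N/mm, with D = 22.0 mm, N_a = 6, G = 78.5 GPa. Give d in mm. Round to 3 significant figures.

d = (8D³N_a·k / G)^(1/4) = (8·22.0³·6·53 / (78.5×10³))^0.25
  = (345.08)^0.25 = 4.3100 mm

4.31 mm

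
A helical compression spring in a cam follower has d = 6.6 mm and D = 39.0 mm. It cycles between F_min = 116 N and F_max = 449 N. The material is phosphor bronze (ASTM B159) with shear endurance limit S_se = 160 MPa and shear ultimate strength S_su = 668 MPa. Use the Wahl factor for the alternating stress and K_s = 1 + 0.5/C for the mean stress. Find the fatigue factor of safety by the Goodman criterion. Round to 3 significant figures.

1.64

C = D/d = 39.0/6.6 = 5.9091; K_W = (4C−1)/(4C−4)+0.615/C = 1.2569; K_s = 1+0.5/C = 1.0846
F_a = (F_max−F_min)/2 = 166.5 N; F_m = (F_max+F_min)/2 = 282.5 N
τ_a = K_W·8F_aD/(πd³) = 1.2569 × 57.516 = 72.289 MPa
τ_m = K_s·8F_mD/(πd³) = 1.0846 × 97.587 = 105.84 MPa
Goodman: 1/n_f = τ_a/S_se + τ_m/S_su = 72.289/160 + 105.84/668 = 0.45181 + 0.15845 = 0.61026
n_f = 1/0.61026 = 1.639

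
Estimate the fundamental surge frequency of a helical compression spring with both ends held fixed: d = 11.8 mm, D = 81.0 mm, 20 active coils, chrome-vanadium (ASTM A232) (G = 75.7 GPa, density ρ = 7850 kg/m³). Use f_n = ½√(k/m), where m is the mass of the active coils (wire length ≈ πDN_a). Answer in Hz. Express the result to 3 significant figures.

31.4 Hz

k = Gd⁴/(8D³N_a) = (75.7×10³)(11.8⁴)/(8·81.0³·20) = 17.26 N/mm = 17260 N/m
Wire length L = πDN_a = π·81.0·20 = 5089.4 mm
m = ρ·(πd²/4)·L = 7850 × 109.36×10⁻⁶ m² × 5.0894 m = 4.3691 kg
f_n = ½√(k/m) = 0.5·√(17260/4.3691) = 0.5·√(3950.6) = 31.427 Hz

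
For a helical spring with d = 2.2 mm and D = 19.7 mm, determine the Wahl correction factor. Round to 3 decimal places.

1.163

C = D/d = 19.7/2.2 = 8.9545
K_W = (4C−1)/(4C−4) + 0.615/C = 34.818/31.818 + 0.0687 = 1.1630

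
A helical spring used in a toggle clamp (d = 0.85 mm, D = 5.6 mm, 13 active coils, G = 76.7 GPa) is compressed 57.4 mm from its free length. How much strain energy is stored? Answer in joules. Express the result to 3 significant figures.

k = Gd⁴/(8D³N_a) = (76.7×10³)(0.85⁴)/(8·5.6³·13) = 2.1922 N/mm
U = ½kδ² = 0.5 × 2.1922 × 57.4² = 3611.3 N·mm = 3.6113 J

3.61 J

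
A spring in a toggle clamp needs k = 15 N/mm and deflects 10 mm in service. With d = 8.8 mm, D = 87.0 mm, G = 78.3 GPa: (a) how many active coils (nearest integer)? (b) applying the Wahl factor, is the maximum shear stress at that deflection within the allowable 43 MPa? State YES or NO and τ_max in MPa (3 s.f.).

N_a = Gd⁴/(8D³k) = (78.3×10³)(8.8⁴)/(8·87.0³·15) = 5.942 → N_a = 6
Actual rate k = Gd⁴/(8D³·6) = 14.856 N/mm
Working load F = kδ = 14.856·10 = 148.56 N
C = 87.0/8.8 = 9.8864; K_W = (4C−1)/(4C−4)+0.615/C = 1.1466
τ_max = K_W·8FD/(πd³) = 1.1466·48.295 = 55.376 MPa
τ_max > 43 MPa → exceeds allowable

(a) 6 coils; (b) NO, τ_max = 55.4 MPa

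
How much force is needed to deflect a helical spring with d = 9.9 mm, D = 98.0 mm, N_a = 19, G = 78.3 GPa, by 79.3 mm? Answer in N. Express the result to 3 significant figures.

k = Gd⁴/(8D³N_a) = (78.3×10³)(9.9⁴)/(8·98.0³·19) = 5.2575 N/mm
F = k·δ = 5.2575 × 79.3 = 416.92 N

417 N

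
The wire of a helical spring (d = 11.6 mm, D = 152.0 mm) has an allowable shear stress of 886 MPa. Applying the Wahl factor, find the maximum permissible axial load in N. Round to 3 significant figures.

3220 N

C = D/d = 152.0/11.6 = 13.1034
K_W = (4C−1)/(4C−4) + 0.615/C = 51.414/48.414 + 0.0469 = 1.1089
τ_max = K·8FD/(πd³) → F_max = τ_allow·πd³/(8DK)
F_max = 886·π·11.6³/(8·152.0·1.1089) = 4.3447e+06/1348.4 = 3222 N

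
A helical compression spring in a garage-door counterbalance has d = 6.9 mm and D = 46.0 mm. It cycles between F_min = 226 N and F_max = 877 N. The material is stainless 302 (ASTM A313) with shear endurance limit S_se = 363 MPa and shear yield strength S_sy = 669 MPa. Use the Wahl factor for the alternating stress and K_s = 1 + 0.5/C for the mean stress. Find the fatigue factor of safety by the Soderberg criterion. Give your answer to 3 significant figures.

C = D/d = 46.0/6.9 = 6.6667; K_W = (4C−1)/(4C−4)+0.615/C = 1.2246; K_s = 1+0.5/C = 1.0750
F_a = (F_max−F_min)/2 = 325.5 N; F_m = (F_max+F_min)/2 = 551.5 N
τ_a = K_W·8F_aD/(πd³) = 1.2246 × 116.07 = 142.13 MPa
τ_m = K_s·8F_mD/(πd³) = 1.0750 × 196.65 = 211.4 MPa
Soderberg: 1/n_f = τ_a/S_se + τ_m/S_sy = 142.13/363 + 211.4/669 = 0.39155 + 0.31599 = 0.70755
n_f = 1/0.70755 = 1.413

1.41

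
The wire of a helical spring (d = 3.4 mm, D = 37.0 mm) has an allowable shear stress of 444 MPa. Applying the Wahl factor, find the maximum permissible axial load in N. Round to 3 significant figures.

164 N

C = D/d = 37.0/3.4 = 10.8824
K_W = (4C−1)/(4C−4) + 0.615/C = 42.529/39.529 + 0.0565 = 1.1324
τ_max = K·8FD/(πd³) → F_max = τ_allow·πd³/(8DK)
F_max = 444·π·3.4³/(8·37.0·1.1324) = 54824/335.19 = 163.56 N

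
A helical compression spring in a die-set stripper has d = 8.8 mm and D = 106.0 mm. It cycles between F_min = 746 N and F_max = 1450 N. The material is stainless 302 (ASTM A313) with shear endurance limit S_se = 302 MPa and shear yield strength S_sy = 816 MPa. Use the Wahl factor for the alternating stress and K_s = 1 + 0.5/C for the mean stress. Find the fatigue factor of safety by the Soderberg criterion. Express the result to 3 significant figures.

C = D/d = 106.0/8.8 = 12.0455; K_W = (4C−1)/(4C−4)+0.615/C = 1.1190; K_s = 1+0.5/C = 1.0415
F_a = (F_max−F_min)/2 = 352 N; F_m = (F_max+F_min)/2 = 1098 N
τ_a = K_W·8F_aD/(πd³) = 1.1190 × 139.42 = 156.01 MPa
τ_m = K_s·8F_mD/(πd³) = 1.0415 × 434.91 = 452.96 MPa
Soderberg: 1/n_f = τ_a/S_se + τ_m/S_sy = 156.01/302 + 452.96/816 = 0.51659 + 0.55510 = 1.0717
n_f = 1/1.0717 = 0.9331

0.933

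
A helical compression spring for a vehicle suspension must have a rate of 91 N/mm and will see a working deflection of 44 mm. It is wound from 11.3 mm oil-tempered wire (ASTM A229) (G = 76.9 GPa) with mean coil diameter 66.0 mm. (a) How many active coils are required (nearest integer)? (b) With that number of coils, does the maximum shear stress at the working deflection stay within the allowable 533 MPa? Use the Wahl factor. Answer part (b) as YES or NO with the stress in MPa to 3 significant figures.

N_a = Gd⁴/(8D³k) = (76.9×10³)(11.3⁴)/(8·66.0³·91) = 5.991 → N_a = 6
Actual rate k = Gd⁴/(8D³·6) = 90.859 N/mm
Working load F = kδ = 90.859·44 = 3997.8 N
C = 66.0/11.3 = 5.8407; K_W = (4C−1)/(4C−4)+0.615/C = 1.2602
τ_max = K_W·8FD/(πd³) = 1.2602·465.66 = 586.84 MPa
τ_max > 533 MPa → exceeds allowable

(a) 6 coils; (b) NO, τ_max = 587 MPa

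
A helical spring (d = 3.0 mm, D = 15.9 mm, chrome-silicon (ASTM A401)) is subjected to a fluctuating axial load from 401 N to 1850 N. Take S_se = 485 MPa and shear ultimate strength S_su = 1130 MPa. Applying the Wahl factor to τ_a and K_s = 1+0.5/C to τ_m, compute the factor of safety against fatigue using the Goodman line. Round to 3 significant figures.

0.221

C = D/d = 15.9/3.0 = 5.3000; K_W = (4C−1)/(4C−4)+0.615/C = 1.2905; K_s = 1+0.5/C = 1.0943
F_a = (F_max−F_min)/2 = 724.5 N; F_m = (F_max+F_min)/2 = 1125.5 N
τ_a = K_W·8F_aD/(πd³) = 1.2905 × 1086.5 = 1402 MPa
τ_m = K_s·8F_mD/(πd³) = 1.0943 × 1687.8 = 1847 MPa
Goodman: 1/n_f = τ_a/S_se + τ_m/S_su = 1402/485 + 1847/1130 = 2.89077 + 1.63453 = 4.5253
n_f = 1/4.5253 = 0.221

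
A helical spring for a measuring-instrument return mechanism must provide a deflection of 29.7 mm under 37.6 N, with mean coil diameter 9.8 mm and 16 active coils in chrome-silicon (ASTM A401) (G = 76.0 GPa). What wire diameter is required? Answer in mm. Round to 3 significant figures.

Required rate k = F/δ = 37.6/29.7 = 1.266 N/mm
d = (8D³N_a·k / G)^(1/4) = (8·9.8³·16·1.266 / (76.0×10³))^0.25
  = (2.0068)^0.25 = 1.1902 mm

1.19 mm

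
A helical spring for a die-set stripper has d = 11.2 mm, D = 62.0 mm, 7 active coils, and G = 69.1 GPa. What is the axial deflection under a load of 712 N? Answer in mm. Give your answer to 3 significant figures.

k = Gd⁴/(8D³N_a) = (69.1×10³)(11.2⁴)/(8·62.0³·7) = 81.468 N/mm
δ = F/k = 712 / 81.468 = 8.7396 mm

8.74 mm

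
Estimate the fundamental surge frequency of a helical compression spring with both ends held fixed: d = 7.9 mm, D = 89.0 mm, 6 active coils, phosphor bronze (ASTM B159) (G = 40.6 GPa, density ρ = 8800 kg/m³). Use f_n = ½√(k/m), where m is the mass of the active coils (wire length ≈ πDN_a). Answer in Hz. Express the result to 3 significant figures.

k = Gd⁴/(8D³N_a) = (40.6×10³)(7.9⁴)/(8·89.0³·6) = 4.6733 N/mm = 4673.3 N/m
Wire length L = πDN_a = π·89.0·6 = 1677.6 mm
m = ρ·(πd²/4)·L = 8800 × 49.017×10⁻⁶ m² × 1.6776 m = 0.72363 kg
f_n = ½√(k/m) = 0.5·√(4673.3/0.72363) = 0.5·√(6458.1) = 40.181 Hz

40.2 Hz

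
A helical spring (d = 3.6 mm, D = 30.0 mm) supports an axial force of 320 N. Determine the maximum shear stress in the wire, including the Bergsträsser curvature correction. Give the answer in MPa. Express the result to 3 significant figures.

Spring index C = D/d = 30.0/3.6 = 8.3333
K_B = (4C+2)/(4C−3) = 35.333/30.333 = 1.1648
τ₀ = 8FD/(πd³) = 8·320·30.0/(π·3.6³) = 76800/146.57 = 523.97 MPa
τ_max = K·τ₀ = 1.1648 × 523.97 = 610.34 MPa

610 MPa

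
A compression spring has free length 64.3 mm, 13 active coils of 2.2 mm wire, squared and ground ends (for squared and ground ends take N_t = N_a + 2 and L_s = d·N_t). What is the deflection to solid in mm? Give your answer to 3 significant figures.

31.3 mm

N_t = 15; L_s = 2.2·15 = 33 mm
δ_solid = L₀ − L_s = 64.3 − 33 = 31.3 mm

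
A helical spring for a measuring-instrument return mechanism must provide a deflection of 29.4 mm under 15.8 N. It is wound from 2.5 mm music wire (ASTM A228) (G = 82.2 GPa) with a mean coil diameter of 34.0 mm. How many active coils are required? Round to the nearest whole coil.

Required rate k = F/δ = 15.8/29.4 = 0.53741 N/mm
N_a = Gd⁴/(8D³k) = (82.2×10³ × 2.5⁴)/(8 × 34.0³ × 0.53741)
    = 3.21094e+06 / 168980 = 19 → 19 coils

19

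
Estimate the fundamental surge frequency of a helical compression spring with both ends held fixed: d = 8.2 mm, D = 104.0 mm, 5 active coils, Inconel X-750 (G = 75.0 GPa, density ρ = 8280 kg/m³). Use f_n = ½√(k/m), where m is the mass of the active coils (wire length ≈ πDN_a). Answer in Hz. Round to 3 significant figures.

k = Gd⁴/(8D³N_a) = (75.0×10³)(8.2⁴)/(8·104.0³·5) = 7.5363 N/mm = 7536.3 N/m
Wire length L = πDN_a = π·104.0·5 = 1633.6 mm
m = ρ·(πd²/4)·L = 8280 × 52.81×10⁻⁶ m² × 1.6336 m = 0.71433 kg
f_n = ½√(k/m) = 0.5·√(7536.3/0.71433) = 0.5·√(10550) = 51.357 Hz

51.4 Hz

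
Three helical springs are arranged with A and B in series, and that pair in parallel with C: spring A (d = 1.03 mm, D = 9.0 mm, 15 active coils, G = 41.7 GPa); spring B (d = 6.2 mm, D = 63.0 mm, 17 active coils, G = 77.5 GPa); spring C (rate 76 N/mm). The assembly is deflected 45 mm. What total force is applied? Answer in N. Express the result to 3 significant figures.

k_A = Gd⁴/(8D³N_a) = (41.7×10³)(1.03⁴)/(8·9.0³·15) = 0.53651 N/mm
k_B = Gd⁴/(8D³N_a) = (77.5×10³)(6.2⁴)/(8·63.0³·17) = 3.3675 N/mm
Springs A,B series: k_AB = 1/(1/0.53651+1/3.3675) = 0.46278 N/mm; parallel with C: k_eq = 0.46278+76 = 76.463 N/mm
F = k_eq·δ = 76.463·45 = 3440.8 N

3440 N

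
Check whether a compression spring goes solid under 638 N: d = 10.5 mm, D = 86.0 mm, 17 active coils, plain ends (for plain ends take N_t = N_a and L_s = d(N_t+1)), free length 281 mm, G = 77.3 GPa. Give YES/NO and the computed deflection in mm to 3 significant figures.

NO, δ = 58.7 mm

k = Gd⁴/(8D³N_a) = (77.3×10³)(10.5⁴)/(8·86.0³·17) = 10.862 N/mm
N_t = 17; L_s = 10.5·18 = 189 mm; δ_solid = L₀ − L_s = 281 − 189 = 92 mm
δ = F/k = 638/10.862 = 58.738 mm
δ < δ_solid → spring does not go solid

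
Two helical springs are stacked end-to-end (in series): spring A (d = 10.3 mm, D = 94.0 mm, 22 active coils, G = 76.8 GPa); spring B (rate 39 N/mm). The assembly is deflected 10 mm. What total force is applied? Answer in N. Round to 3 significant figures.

51.3 N

k_A = Gd⁴/(8D³N_a) = (76.8×10³)(10.3⁴)/(8·94.0³·22) = 5.9131 N/mm
Series: 1/k_eq = 1/5.9131 + 1/39 = 0.19476; k_eq = 5.1346 N/mm
F = k_eq·δ = 5.1346·10 = 51.346 N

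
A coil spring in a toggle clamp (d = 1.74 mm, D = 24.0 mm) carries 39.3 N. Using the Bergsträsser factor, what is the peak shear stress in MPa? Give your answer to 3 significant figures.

Spring index C = D/d = 24.0/1.74 = 13.7931
K_B = (4C+2)/(4C−3) = 57.172/52.172 = 1.0958
τ₀ = 8FD/(πd³) = 8·39.3·24.0/(π·1.74³) = 7545.6/16.55 = 455.93 MPa
τ_max = K·τ₀ = 1.0958 × 455.93 = 499.62 MPa

500 MPa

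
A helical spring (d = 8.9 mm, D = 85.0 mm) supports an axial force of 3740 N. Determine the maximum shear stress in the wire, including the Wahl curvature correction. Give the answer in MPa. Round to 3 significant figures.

Spring index C = D/d = 85.0/8.9 = 9.5506
K_W = (4C−1)/(4C−4) + 0.615/C = 37.202/34.202 + 0.0644 = 1.1521
τ₀ = 8FD/(πd³) = 8·3740·85.0/(π·8.9³) = 2.5432e+06/2214.7 = 1148.3 MPa
τ_max = K·τ₀ = 1.1521 × 1148.3 = 1323 MPa

1320 MPa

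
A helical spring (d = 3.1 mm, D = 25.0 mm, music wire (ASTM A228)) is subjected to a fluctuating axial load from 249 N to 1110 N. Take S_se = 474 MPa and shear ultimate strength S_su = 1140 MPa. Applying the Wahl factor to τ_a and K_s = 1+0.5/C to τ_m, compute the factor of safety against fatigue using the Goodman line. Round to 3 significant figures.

0.274

C = D/d = 25.0/3.1 = 8.0645; K_W = (4C−1)/(4C−4)+0.615/C = 1.1824; K_s = 1+0.5/C = 1.0620
F_a = (F_max−F_min)/2 = 430.5 N; F_m = (F_max+F_min)/2 = 679.5 N
τ_a = K_W·8F_aD/(πd³) = 1.1824 × 919.96 = 1087.8 MPa
τ_m = K_s·8F_mD/(πd³) = 1.0620 × 1452.1 = 1542.1 MPa
Goodman: 1/n_f = τ_a/S_se + τ_m/S_su = 1087.8/474 + 1542.1/1140 = 2.29490 + 1.35271 = 3.6476
n_f = 1/3.6476 = 0.2742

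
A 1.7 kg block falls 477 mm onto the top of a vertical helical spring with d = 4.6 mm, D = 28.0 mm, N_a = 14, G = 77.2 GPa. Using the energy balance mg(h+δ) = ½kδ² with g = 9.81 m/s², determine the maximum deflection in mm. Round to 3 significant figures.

34.8 mm

k = Gd⁴/(8D³N_a) = (77.2×10³)(4.6⁴)/(8·28.0³·14) = 14.059 N/mm
W = mg = 1.7 × 9.81 = 16.677 N
½kδ² − Wδ − Wh = 0 → δ = (W + √(W² + 2kWh))/k
δ = (16.677 + √(278.12 + 223678))/14.059 = (16.677 + 473.24)/14.059 = 34.847 mm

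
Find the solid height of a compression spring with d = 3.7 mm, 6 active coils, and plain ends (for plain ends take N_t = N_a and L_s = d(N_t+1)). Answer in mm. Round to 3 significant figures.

25.9 mm

plain ends: N_t = N_a = 6
L_s = d·(N_t+1) = 3.7 × 7 = 25.9 mm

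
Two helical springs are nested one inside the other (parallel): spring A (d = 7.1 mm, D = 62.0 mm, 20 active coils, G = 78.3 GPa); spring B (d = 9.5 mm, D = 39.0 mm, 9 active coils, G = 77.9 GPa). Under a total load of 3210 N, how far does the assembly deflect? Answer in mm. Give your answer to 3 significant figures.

k_A = Gd⁴/(8D³N_a) = (78.3×10³)(7.1⁴)/(8·62.0³·20) = 5.218 N/mm
k_B = Gd⁴/(8D³N_a) = (77.9×10³)(9.5⁴)/(8·39.0³·9) = 148.56 N/mm
Parallel: k_eq = 5.218 + 148.56 = 153.78 N/mm
δ = F/k_eq = 3210/153.78 = 20.874 mm

20.9 mm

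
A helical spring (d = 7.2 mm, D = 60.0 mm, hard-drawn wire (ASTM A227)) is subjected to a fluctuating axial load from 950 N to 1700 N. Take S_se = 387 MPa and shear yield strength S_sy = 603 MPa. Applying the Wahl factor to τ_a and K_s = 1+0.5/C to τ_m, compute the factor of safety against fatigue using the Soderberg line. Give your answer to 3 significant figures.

0.704

C = D/d = 60.0/7.2 = 8.3333; K_W = (4C−1)/(4C−4)+0.615/C = 1.1761; K_s = 1+0.5/C = 1.0600
F_a = (F_max−F_min)/2 = 375 N; F_m = (F_max+F_min)/2 = 1325 N
τ_a = K_W·8F_aD/(πd³) = 1.1761 × 153.51 = 180.53 MPa
τ_m = K_s·8F_mD/(πd³) = 1.0600 × 542.39 = 574.93 MPa
Soderberg: 1/n_f = τ_a/S_se + τ_m/S_sy = 180.53/387 + 574.93/603 = 0.46650 + 0.95345 = 1.4199
n_f = 1/1.4199 = 0.7043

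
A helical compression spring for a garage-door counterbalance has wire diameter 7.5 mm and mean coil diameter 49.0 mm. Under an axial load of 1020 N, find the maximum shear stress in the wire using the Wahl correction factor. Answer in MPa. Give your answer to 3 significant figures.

371 MPa

Spring index C = D/d = 49.0/7.5 = 6.5333
K_W = (4C−1)/(4C−4) + 0.615/C = 25.133/22.133 + 0.0941 = 1.2297
τ₀ = 8FD/(πd³) = 8·1020·49.0/(π·7.5³) = 399840/1325.4 = 301.68 MPa
τ_max = K·τ₀ = 1.2297 × 301.68 = 370.97 MPa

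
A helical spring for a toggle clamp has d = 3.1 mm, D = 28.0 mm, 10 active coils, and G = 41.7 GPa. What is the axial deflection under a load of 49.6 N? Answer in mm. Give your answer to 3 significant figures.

k = Gd⁴/(8D³N_a) = (41.7×10³)(3.1⁴)/(8·28.0³·10) = 2.1929 N/mm
δ = F/k = 49.6 / 2.1929 = 22.618 mm

22.6 mm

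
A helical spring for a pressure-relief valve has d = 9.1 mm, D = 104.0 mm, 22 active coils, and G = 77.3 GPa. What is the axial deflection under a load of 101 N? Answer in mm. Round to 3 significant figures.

37.7 mm

k = Gd⁴/(8D³N_a) = (77.3×10³)(9.1⁴)/(8·104.0³·22) = 2.6775 N/mm
δ = F/k = 101 / 2.6775 = 37.722 mm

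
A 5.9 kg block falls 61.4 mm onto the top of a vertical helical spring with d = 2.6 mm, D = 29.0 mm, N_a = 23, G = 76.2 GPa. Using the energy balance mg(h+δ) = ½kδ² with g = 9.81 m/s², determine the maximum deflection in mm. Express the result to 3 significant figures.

196 mm

k = Gd⁴/(8D³N_a) = (76.2×10³)(2.6⁴)/(8·29.0³·23) = 0.77596 N/mm
W = mg = 5.9 × 9.81 = 57.879 N
½kδ² − Wδ − Wh = 0 → δ = (W + √(W² + 2kWh))/k
δ = (57.879 + √(3350 + 5515.13))/0.77596 = (57.879 + 94.155)/0.77596 = 195.93 mm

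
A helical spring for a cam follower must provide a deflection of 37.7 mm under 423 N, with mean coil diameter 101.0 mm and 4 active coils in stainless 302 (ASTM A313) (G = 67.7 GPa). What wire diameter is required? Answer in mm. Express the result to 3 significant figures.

8.60 mm

Required rate k = F/δ = 423/37.7 = 11.22 N/mm
d = (8D³N_a·k / G)^(1/4) = (8·101.0³·4·11.22 / (67.7×10³))^0.25
  = (5464.2)^0.25 = 8.5977 mm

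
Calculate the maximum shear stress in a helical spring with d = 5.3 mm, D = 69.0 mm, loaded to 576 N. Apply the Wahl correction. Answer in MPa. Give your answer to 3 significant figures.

754 MPa

Spring index C = D/d = 69.0/5.3 = 13.0189
K_W = (4C−1)/(4C−4) + 0.615/C = 51.075/48.075 + 0.0472 = 1.1096
τ₀ = 8FD/(πd³) = 8·576·69.0/(π·5.3³) = 317952/467.71 = 679.8 MPa
τ_max = K·τ₀ = 1.1096 × 679.8 = 754.34 MPa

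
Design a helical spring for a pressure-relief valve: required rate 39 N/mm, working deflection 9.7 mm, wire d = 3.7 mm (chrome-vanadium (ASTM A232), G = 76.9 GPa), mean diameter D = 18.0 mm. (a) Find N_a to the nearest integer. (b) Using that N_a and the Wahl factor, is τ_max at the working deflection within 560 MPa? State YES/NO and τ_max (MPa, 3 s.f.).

(a) 8 coils; (b) YES, τ_max = 448 MPa

N_a = Gd⁴/(8D³k) = (76.9×10³)(3.7⁴)/(8·18.0³·39) = 7.921 → N_a = 8
Actual rate k = Gd⁴/(8D³·8) = 38.613 N/mm
Working load F = kδ = 38.613·9.7 = 374.55 N
C = 18.0/3.7 = 4.8649; K_W = (4C−1)/(4C−4)+0.615/C = 1.3205
τ_max = K_W·8FD/(πd³) = 1.3205·338.93 = 447.55 MPa
τ_max ≤ 560 MPa → acceptable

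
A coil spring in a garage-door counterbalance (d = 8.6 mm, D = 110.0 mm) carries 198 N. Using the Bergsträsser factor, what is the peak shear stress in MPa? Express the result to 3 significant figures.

Spring index C = D/d = 110.0/8.6 = 12.7907
K_B = (4C+2)/(4C−3) = 53.163/48.163 = 1.1038
τ₀ = 8FD/(πd³) = 8·198·110.0/(π·8.6³) = 174240/1998.2 = 87.197 MPa
τ_max = K·τ₀ = 1.1038 × 87.197 = 96.25 MPa

96.2 MPa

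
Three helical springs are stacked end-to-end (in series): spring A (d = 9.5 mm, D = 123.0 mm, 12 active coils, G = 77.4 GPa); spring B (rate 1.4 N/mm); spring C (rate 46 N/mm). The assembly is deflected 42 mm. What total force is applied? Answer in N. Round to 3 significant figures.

41.2 N

k_A = Gd⁴/(8D³N_a) = (77.4×10³)(9.5⁴)/(8·123.0³·12) = 3.529 N/mm
Series: 1/k_eq = 1/3.529 + 1/1.4 + 1/46 = 1.0194; k_eq = 0.98098 N/mm
F = k_eq·δ = 0.98098·42 = 41.201 N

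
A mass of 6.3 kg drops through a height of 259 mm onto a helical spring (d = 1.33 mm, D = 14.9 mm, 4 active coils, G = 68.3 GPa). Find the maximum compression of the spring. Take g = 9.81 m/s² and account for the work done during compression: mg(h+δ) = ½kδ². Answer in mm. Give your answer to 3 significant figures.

k = Gd⁴/(8D³N_a) = (68.3×10³)(1.33⁴)/(8·14.9³·4) = 2.0189 N/mm
W = mg = 6.3 × 9.81 = 61.803 N
½kδ² − Wδ − Wh = 0 → δ = (W + √(W² + 2kWh))/k
δ = (61.803 + √(3819.6 + 64633.5))/2.0189 = (61.803 + 261.64)/2.0189 = 160.2 mm

160 mm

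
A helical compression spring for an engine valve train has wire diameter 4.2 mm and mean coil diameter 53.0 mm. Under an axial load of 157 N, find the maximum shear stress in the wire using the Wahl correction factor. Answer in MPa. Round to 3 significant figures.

Spring index C = D/d = 53.0/4.2 = 12.6190
K_W = (4C−1)/(4C−4) + 0.615/C = 49.476/46.476 + 0.0487 = 1.1133
τ₀ = 8FD/(πd³) = 8·157·53.0/(π·4.2³) = 66568/232.75 = 286 MPa
τ_max = K·τ₀ = 1.1133 × 286 = 318.4 MPa

318 MPa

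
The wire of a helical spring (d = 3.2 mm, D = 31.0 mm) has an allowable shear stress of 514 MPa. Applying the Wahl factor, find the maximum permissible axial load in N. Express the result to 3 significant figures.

C = D/d = 31.0/3.2 = 9.6875
K_W = (4C−1)/(4C−4) + 0.615/C = 37.750/34.750 + 0.0635 = 1.1498
τ_max = K·8FD/(πd³) → F_max = τ_allow·πd³/(8DK)
F_max = 514·π·3.2³/(8·31.0·1.1498) = 52913/285.15 = 185.56 N

186 N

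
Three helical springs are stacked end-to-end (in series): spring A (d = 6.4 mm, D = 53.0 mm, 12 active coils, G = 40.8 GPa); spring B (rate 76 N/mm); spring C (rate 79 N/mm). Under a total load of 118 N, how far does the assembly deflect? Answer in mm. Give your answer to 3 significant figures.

k_A = Gd⁴/(8D³N_a) = (40.8×10³)(6.4⁴)/(8·53.0³·12) = 4.7894 N/mm
Series: 1/k_eq = 1/4.7894 + 1/76 + 1/79 = 0.23461; k_eq = 4.2624 N/mm
δ = F/k_eq = 118/4.2624 = 27.684 mm

27.7 mm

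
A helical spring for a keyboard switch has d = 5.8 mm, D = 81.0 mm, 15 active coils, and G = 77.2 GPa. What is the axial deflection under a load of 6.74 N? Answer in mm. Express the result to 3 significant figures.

4.92 mm

k = Gd⁴/(8D³N_a) = (77.2×10³)(5.8⁴)/(8·81.0³·15) = 1.3699 N/mm
δ = F/k = 6.74 / 1.3699 = 4.92 mm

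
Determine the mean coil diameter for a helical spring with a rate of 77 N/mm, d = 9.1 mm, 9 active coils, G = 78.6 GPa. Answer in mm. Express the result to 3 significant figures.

46.0 mm

D = (Gd⁴/(8N_a·k))^(1/3) = (78.6×10³·9.1⁴/(8·9·77))^(1/3)
  = (97222.1)^(1/3) = 45.9820 mm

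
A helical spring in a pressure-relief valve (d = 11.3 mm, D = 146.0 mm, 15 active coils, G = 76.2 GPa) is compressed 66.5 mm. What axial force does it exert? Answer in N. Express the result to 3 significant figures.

k = Gd⁴/(8D³N_a) = (76.2×10³)(11.3⁴)/(8·146.0³·15) = 3.3268 N/mm
F = k·δ = 3.3268 × 66.5 = 221.23 N

221 N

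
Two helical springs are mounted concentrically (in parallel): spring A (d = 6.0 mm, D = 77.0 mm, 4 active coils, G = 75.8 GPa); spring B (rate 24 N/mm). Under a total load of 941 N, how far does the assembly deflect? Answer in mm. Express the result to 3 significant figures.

k_A = Gd⁴/(8D³N_a) = (75.8×10³)(6.0⁴)/(8·77.0³·4) = 6.7244 N/mm
Parallel: k_eq = 6.7244 + 24 = 30.724 N/mm
δ = F/k_eq = 941/30.724 = 30.627 mm

30.6 mm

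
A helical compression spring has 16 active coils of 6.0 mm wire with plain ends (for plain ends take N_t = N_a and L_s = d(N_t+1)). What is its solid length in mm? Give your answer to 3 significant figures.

plain ends: N_t = N_a = 16
L_s = d·(N_t+1) = 6.0 × 17 = 102 mm

102 mm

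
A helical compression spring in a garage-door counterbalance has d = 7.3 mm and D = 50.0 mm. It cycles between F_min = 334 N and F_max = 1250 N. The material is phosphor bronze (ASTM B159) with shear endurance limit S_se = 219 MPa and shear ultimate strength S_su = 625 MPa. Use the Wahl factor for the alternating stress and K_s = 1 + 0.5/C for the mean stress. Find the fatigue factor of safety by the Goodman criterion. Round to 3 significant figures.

0.782

C = D/d = 50.0/7.3 = 6.8493; K_W = (4C−1)/(4C−4)+0.615/C = 1.2180; K_s = 1+0.5/C = 1.0730
F_a = (F_max−F_min)/2 = 458 N; F_m = (F_max+F_min)/2 = 792 N
τ_a = K_W·8F_aD/(πd³) = 1.2180 × 149.9 = 182.58 MPa
τ_m = K_s·8F_mD/(πd³) = 1.0730 × 259.22 = 278.14 MPa
Goodman: 1/n_f = τ_a/S_se + τ_m/S_su = 182.58/219 + 278.14/625 = 0.83371 + 0.44503 = 1.2787
n_f = 1/1.2787 = 0.782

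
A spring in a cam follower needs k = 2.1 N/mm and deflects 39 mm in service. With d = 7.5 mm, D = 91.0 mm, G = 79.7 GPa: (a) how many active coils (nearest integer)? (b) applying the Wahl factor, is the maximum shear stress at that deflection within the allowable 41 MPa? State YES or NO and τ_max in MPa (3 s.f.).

N_a = Gd⁴/(8D³k) = (79.7×10³)(7.5⁴)/(8·91.0³·2.1) = 19.92 → N_a = 20
Actual rate k = Gd⁴/(8D³·20) = 2.0915 N/mm
Working load F = kδ = 2.0915·39 = 81.569 N
C = 91.0/7.5 = 12.1333; K_W = (4C−1)/(4C−4)+0.615/C = 1.1181
τ_max = K_W·8FD/(πd³) = 1.1181·44.804 = 50.094 MPa
τ_max > 41 MPa → exceeds allowable

(a) 20 coils; (b) NO, τ_max = 50.1 MPa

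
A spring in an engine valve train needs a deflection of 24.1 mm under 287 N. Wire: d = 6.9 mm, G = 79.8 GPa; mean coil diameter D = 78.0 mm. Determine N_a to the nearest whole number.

Required rate k = F/δ = 287/24.1 = 11.909 N/mm
N_a = Gd⁴/(8D³k) = (79.8×10³ × 6.9⁴)/(8 × 78.0³ × 11.909)
    = 1.80884e+08 / 4.52104e+07 = 4.001 → 4 coils

4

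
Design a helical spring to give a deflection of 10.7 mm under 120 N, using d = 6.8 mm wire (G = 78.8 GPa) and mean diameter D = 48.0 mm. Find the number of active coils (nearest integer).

Required rate k = F/δ = 120/10.7 = 11.215 N/mm
N_a = Gd⁴/(8D³k) = (78.8×10³ × 6.8⁴)/(8 × 48.0³ × 11.215)
    = 1.68485e+08 / 9.92227e+06 = 16.98 → 17 coils

17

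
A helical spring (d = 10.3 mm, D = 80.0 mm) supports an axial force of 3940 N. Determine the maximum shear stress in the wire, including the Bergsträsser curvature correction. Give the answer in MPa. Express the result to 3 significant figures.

Spring index C = D/d = 80.0/10.3 = 7.7670
K_B = (4C+2)/(4C−3) = 33.068/28.068 = 1.1781
τ₀ = 8FD/(πd³) = 8·3940·80.0/(π·10.3³) = 2.5216e+06/3432.9 = 734.54 MPa
τ_max = K·τ₀ = 1.1781 × 734.54 = 865.39 MPa

865 MPa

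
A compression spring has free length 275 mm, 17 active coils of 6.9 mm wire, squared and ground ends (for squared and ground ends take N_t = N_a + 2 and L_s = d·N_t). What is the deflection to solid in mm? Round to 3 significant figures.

144 mm

N_t = 19; L_s = 6.9·19 = 131.1 mm
δ_solid = L₀ − L_s = 275 − 131.1 = 143.9 mm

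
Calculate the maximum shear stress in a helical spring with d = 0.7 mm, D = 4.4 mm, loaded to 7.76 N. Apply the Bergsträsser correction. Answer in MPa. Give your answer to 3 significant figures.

311 MPa

Spring index C = D/d = 4.4/0.7 = 6.2857
K_B = (4C+2)/(4C−3) = 27.143/22.143 = 1.2258
τ₀ = 8FD/(πd³) = 8·7.76·4.4/(π·0.7³) = 273.152/1.0776 = 253.49 MPa
τ_max = K·τ₀ = 1.2258 × 253.49 = 310.73 MPa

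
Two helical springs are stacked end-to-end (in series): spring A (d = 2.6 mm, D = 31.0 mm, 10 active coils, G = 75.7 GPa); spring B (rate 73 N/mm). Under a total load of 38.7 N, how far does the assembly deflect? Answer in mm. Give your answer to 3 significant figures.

27.2 mm

k_A = Gd⁴/(8D³N_a) = (75.7×10³)(2.6⁴)/(8·31.0³·10) = 1.4515 N/mm
Series: 1/k_eq = 1/1.4515 + 1/73 = 0.70265; k_eq = 1.4232 N/mm
δ = F/k_eq = 38.7/1.4232 = 27.192 mm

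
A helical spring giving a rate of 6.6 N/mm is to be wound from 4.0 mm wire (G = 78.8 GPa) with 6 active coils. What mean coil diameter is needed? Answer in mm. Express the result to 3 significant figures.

D = (Gd⁴/(8N_a·k))^(1/3) = (78.8×10³·4.0⁴/(8·6·6.6))^(1/3)
  = (63676.8)^(1/3) = 39.9325 mm

39.9 mm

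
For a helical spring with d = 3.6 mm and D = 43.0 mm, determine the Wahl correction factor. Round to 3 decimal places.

C = D/d = 43.0/3.6 = 11.9444
K_W = (4C−1)/(4C−4) + 0.615/C = 46.778/43.778 + 0.0515 = 1.1200

1.120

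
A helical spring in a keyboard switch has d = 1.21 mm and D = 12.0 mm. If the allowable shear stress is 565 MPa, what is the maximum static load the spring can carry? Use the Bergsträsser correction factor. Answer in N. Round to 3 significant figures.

C = D/d = 12.0/1.21 = 9.9174
K_B = (4C+2)/(4C−3) = 41.669/36.669 = 1.1364
τ_max = K·8FD/(πd³) → F_max = τ_allow·πd³/(8DK)
F_max = 565·π·1.21³/(8·12.0·1.1364) = 3144.5/109.09 = 28.825 N

28.8 N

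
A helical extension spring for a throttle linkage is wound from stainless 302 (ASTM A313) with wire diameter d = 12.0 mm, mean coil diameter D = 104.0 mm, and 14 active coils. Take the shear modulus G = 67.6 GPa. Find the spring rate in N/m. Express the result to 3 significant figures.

11100 N/m

k = Gd⁴/(8D³N_a) = (67.6×10³ × 12.0⁴) / (8 × 104.0³ × 14)
  = 1.40175e+09 / 1.25985e+08 = 11.126 N/mm = 11126 N/m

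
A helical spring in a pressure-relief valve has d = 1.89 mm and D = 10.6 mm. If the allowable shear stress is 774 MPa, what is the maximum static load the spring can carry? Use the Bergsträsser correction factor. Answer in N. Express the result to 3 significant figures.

C = D/d = 10.6/1.89 = 5.6085
K_B = (4C+2)/(4C−3) = 24.434/19.434 = 1.2573
τ_max = K·8FD/(πd³) → F_max = τ_allow·πd³/(8DK)
F_max = 774·π·1.89³/(8·10.6·1.2573) = 16416/106.62 = 153.97 N

154 N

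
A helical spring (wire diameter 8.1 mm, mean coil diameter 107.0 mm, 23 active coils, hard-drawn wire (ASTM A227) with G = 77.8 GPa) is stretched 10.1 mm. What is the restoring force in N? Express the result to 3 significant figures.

k = Gd⁴/(8D³N_a) = (77.8×10³)(8.1⁴)/(8·107.0³·23) = 1.4858 N/mm
F = k·δ = 1.4858 × 10.1 = 15.006 N

15.0 N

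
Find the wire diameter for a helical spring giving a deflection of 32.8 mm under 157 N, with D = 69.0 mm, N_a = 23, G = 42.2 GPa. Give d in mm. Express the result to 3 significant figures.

Required rate k = F/δ = 157/32.8 = 4.7866 N/mm
d = (8D³N_a·k / G)^(1/4) = (8·69.0³·23·4.7866 / (42.2×10³))^0.25
  = (6856.1)^0.25 = 9.0995 mm

9.10 mm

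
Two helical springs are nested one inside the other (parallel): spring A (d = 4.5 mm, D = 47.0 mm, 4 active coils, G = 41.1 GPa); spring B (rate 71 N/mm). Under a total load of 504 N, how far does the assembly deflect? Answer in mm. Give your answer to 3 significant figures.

6.63 mm

k_A = Gd⁴/(8D³N_a) = (41.1×10³)(4.5⁴)/(8·47.0³·4) = 5.0728 N/mm
Parallel: k_eq = 5.0728 + 71 = 76.073 N/mm
δ = F/k_eq = 504/76.073 = 6.6252 mm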